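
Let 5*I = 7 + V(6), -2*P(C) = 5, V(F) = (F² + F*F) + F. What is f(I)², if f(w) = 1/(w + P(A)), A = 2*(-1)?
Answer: 4/841 ≈ 0.0047562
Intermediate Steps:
A = -2
V(F) = F + 2*F² (V(F) = (F² + F²) + F = 2*F² + F = F + 2*F²)
P(C) = -5/2 (P(C) = -½*5 = -5/2)
I = 17 (I = (7 + 6*(1 + 2*6))/5 = (7 + 6*(1 + 12))/5 = (7 + 6*13)/5 = (7 + 78)/5 = (⅕)*85 = 17)
f(w) = 1/(-5/2 + w) (f(w) = 1/(w - 5/2) = 1/(-5/2 + w))
f(I)² = (2/(-5 + 2*17))² = (2/(-5 + 34))² = (2/29)² = 4/841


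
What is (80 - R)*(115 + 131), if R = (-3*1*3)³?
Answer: 199014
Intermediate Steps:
R = -729 (R = (-3*3)³ = (-9)³ = -729)
(80 - R)*(115 + 131) = (80 - 1*(-729))*(115 + 131) = (80 + 729)*246 = 809*246 = 199014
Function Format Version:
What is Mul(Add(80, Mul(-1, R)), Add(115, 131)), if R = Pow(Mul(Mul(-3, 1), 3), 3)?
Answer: 199014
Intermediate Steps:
R = -729 (R = Pow(Mul(-3, 3), 3) = Pow(-9, 3) = -729)
Mul(Add(80, Mul(-1, R)), Add(115, 131)) = Mul(Add(80, Mul(-1, -729)), Add(115, 131)) = Mul(Add(80, 729), 246) = Mul(809, 246) = 199014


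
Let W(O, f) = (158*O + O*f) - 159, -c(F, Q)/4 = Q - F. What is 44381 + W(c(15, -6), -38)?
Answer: 54302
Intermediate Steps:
c(F, Q) = -4*Q + 4*F (c(F, Q) = -4*(Q - F) = -4*Q + 4*F)
W(O, f) = -159 + 158*O + O*f
44381 + W(c(15, -6), -38) = 44381 + (-159 + 158*(-4*(-6) + 4*15) + (-4*(-6) + 4*15)*(-38)) = 44381 + (-159 + 158*(24 + 60) + (24 + 60)*(-38)) = 44381 + (-159 + 158*84 + 84*(-38)) = 44381 + (-159 + 13272 - 3192) = 44381 + 9921 = 54302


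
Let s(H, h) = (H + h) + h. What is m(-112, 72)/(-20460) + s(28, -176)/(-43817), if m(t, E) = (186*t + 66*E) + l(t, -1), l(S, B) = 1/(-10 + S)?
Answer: 86767224617/109372490040 ≈ 0.79332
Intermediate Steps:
s(H, h) = H + 2*h
m(t, E) = 1/(-10 + t) + 66*E + 186*t (m(t, E) = (186*t + 66*E) + 1/(-10 + t) = (66*E + 186*t) + 1/(-10 + t) = 1/(-10 + t) + 66*E + 186*t)
m(-112, 72)/(-20460) + s(28, -176)/(-43817) = ((1 + 6*(-10 - 112)*(11*72 + 31*(-112)))/(-10 - 112))/(-20460) + (28 + 2*(-176))/(-43817) = ((1 + 6*(-122)*(792 - 3472))/(-122))*(-1/20460) + (28 - 352)*(-1/43817) = -(1 + 6*(-122)*(-2680))/122*(-1/20460) - 324*(-1/43817) = -(1 + 1961760)/122*(-1/20460) + 324/43817 = -1/122*1961761*(-1/20460) + 324/43817 = -1961761/122*(-1/20460) + 324/43817 = 1961761/2496120 + 324/43817 = 86767224617/109372490040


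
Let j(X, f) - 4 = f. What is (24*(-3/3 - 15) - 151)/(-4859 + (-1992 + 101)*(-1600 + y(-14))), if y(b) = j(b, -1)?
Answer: -535/3015068 ≈ -0.00017744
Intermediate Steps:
j(X, f) = 4 + f
y(b) = 3 (y(b) = 4 - 1 = 3)
(24*(-3/3 - 15) - 151)/(-4859 + (-1992 + 101)*(-1600 + y(-14))) = (24*(-3/3 - 15) - 151)/(-4859 + (-1992 + 101)*(-1600 + 3)) = (24*(-3*1/3 - 15) - 151)/(-4859 - 1891*(-1597)) = (24*(-1 - 15) - 151)/(-4859 + 3019927) = (24*(-16) - 151)/3015068 = (-384 - 151)*(1/3015068) = -535*1/3015068 = -535/3015068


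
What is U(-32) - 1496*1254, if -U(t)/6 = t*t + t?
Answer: -1881936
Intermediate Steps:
U(t) = -6*t - 6*t**2 (U(t) = -6*(t*t + t) = -6*(t**2 + t) = -6*(t + t**2) = -6*t - 6*t**2)
U(-32) - 1496*1254 = -6*(-32)*(1 - 32) - 1496*1254 = -6*(-32)*(-31) - 1875984 = -5952 - 1875984 = -1881936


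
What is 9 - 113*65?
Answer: -7336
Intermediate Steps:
9 - 113*65 = 9 - 7345 = -7336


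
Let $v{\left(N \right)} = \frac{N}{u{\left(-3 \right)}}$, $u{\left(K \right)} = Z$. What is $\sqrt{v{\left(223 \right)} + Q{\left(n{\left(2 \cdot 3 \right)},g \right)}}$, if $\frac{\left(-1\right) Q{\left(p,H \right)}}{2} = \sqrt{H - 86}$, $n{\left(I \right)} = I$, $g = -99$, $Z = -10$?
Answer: $\frac{\sqrt{-2230 - 200 i \sqrt{185}}}{10} \approx 2.5372 - 5.3607 i$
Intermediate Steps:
$u{\left(K \right)} = -10$
$v{\left(N \right)} = - \frac{N}{10}$ ($v{\left(N \right)} = \frac{N}{-10} = N \left(- \frac{1}{10}\right) = - \frac{N}{10}$)
$Q{\left(p,H \right)} = - 2 \sqrt{-86 + H}$ ($Q{\left(p,H \right)} = - 2 \sqrt{H - 86} = - 2 \sqrt{-86 + H}$)
$\sqrt{v{\left(223 \right)} + Q{\left(n{\left(2 \cdot 3 \right)},g \right)}} = \sqrt{\left(- \frac{1}{10}\right) 223 - 2 \sqrt{-86 - 99}} = \sqrt{- \frac{223}{10} - 2 \sqrt{-185}} = \sqrt{- \frac{223}{10} - 2 i \sqrt{185}}$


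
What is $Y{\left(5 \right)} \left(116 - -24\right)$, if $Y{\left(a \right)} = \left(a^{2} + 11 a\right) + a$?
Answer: $11900$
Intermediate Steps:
$Y{\left(a \right)} = a^{2} + 12 a$
$Y{\left(5 \right)} \left(116 - -24\right) = 5 \left(12 + 5\right) \left(116 - -24\right) = 5 \cdot 17 \left(116 + 24\right) = 85 \cdot 140 = 11900$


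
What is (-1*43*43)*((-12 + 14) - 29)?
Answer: 49923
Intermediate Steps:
(-1*43*43)*((-12 + 14) - 29) = (-43*43)*(2 - 29) = -1849*(-27) = 49923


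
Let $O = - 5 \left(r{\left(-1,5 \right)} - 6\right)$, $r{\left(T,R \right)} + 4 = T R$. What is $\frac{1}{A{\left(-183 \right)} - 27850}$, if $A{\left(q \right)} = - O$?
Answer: $- \frac{1}{27925} \approx -3.581 \cdot 10^{-5}$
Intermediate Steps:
$r{\left(T,R \right)} = -4 + R T$ ($r{\left(T,R \right)} = -4 + T R = -4 + R T$)
$O = 75$ ($O = - 5 \left(\left(-4 + 5 \left(-1\right)\right) - 6\right) = - 5 \left(\left(-4 - 5\right) - 6\right) = - 5 \left(-9 - 6\right) = \left(-5\right) \left(-15\right) = 75$)
$A{\left(q \right)} = -75$ ($A{\left(q \right)} = \left(-1\right) 75 = -75$)
$\frac{1}{A{\left(-183 \right)} - 27850} = \frac{1}{-75 - 27850} = \frac{1}{-27925} = - \frac{1}{27925}$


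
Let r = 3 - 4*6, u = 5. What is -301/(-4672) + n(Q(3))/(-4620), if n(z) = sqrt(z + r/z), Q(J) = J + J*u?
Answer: 301/4672 - sqrt(606)/27720 ≈ 0.063538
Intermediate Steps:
Q(J) = 6*J (Q(J) = J + J*5 = J + 5*J = 6*J)
r = -21 (r = 3 - 24 = -21)
n(z) = sqrt(z - 21/z)
-301/(-4672) + n(Q(3))/(-4620) = -301/(-4672) + sqrt(6*3 - 21/(6*3))/(-4620) = -301*(-1/4672) + sqrt(18 - 21/18)*(-1/4620) = 301/4672 + sqrt(18 - 21*1/18)*(-1/4620) = 301/4672 + sqrt(18 - 7/6)*(-1/4620) = 301/4672 + sqrt(101/6)*(-1/4620) = 301/4672 + (sqrt(606)/6)*(-1/4620) = 301/4672 - sqrt(606)/27720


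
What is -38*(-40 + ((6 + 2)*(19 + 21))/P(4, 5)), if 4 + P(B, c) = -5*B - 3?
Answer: 53200/27 ≈ 1970.4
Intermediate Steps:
P(B, c) = -7 - 5*B (P(B, c) = -4 + (-5*B - 3) = -4 + (-3 - 5*B) = -7 - 5*B)
-38*(-40 + ((6 + 2)*(19 + 21))/P(4, 5)) = -38*(-40 + ((6 + 2)*(19 + 21))/(-7 - 5*4)) = -38*(-40 + (8*40)/(-7 - 20)) = -38*(-40 + 320/(-27)) = -38*(-40 + 320*(-1/27)) = -38*(-40 - 320/27) = -38*(-1400/27) = 53200/27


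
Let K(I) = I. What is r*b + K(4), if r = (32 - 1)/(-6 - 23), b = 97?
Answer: -2891/29 ≈ -99.690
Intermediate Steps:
r = -31/29 (r = 31/(-29) = 31*(-1/29) = -31/29 ≈ -1.0690)
r*b + K(4) = -31/29*97 + 4 = -3007/29 + 4 = -2891/29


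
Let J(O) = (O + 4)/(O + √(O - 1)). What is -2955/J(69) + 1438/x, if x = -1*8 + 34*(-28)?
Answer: -97922087/35040 - 5910*√17/73 ≈ -3128.4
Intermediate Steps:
J(O) = (4 + O)/(O + √(-1 + O))
x = -960 (x = -8 - 952 = -960)
-2955/J(69) + 1438/x = -2955*(69 + √(-1 + 69))/(4 + 69) + 1438/(-960) = -(203895/73 + 5910*√17/73) + 1438*(-1/960) = -(203895/73 + 5910*√17/73) - 719/480 = -2955*(69/73 + 2*√17/73) - 719/480 = (-203895/73 - 5910*√17/73) - 719/480 = -97922087/35040 - 5910*√17/73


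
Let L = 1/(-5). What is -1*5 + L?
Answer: -26/5 ≈ -5.2000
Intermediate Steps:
L = -⅕ ≈ -0.20000
-1*5 + L = -1*5 - ⅕ = -5 - ⅕ = -26/5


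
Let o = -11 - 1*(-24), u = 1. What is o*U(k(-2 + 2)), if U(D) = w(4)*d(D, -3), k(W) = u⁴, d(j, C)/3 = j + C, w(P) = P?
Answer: -312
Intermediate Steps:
d(j, C) = 3*C + 3*j (d(j, C) = 3*(j + C) = 3*(C + j) = 3*C + 3*j)
o = 13 (o = -11 + 24 = 13)
k(W) = 1 (k(W) = 1⁴ = 1)
U(D) = -36 + 12*D (U(D) = 4*(3*(-3) + 3*D) = 4*(-9 + 3*D) = -36 + 12*D)
o*U(k(-2 + 2)) = 13*(-36 + 12*1) = 13*(-36 + 12) = 13*(-24) = -312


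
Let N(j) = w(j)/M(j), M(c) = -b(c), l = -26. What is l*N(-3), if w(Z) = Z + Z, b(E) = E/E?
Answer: -156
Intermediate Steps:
b(E) = 1
M(c) = -1 (M(c) = -1*1 = -1)
w(Z) = 2*Z
N(j) = -2*j (N(j) = (2*j)/(-1) = (2*j)*(-1) = -2*j)
l*N(-3) = -(-52)*(-3) = -26*6 = -156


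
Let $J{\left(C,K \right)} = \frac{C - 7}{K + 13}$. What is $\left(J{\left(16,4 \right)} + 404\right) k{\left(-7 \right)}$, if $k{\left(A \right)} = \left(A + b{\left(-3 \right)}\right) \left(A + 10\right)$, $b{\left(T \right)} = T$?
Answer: $- \frac{206310}{17} \approx -12136.0$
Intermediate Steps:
$J{\left(C,K \right)} = \frac{-7 + C}{13 + K}$
$k{\left(A \right)} = \left(-3 + A\right) \left(10 + A\right)$ ($k{\left(A \right)} = \left(A - 3\right) \left(A + 10\right) = \left(-3 + A\right) \left(10 + A\right)$)
$\left(J{\left(16,4 \right)} + 404\right) k{\left(-7 \right)} = \left(\frac{-7 + 16}{13 + 4} + 404\right) \left(-30 + \left(-7\right)^{2} + 7 \left(-7\right)\right) = \left(\frac{1}{17} \cdot 9 + 404\right) \left(-30 + 49 - 49\right) = \left(\frac{1}{17} \cdot 9 + 404\right) \left(-30\right) = \left(\frac{9}{17} + 404\right) \left(-30\right) = \frac{6877}{17} \left(-30\right) = - \frac{206310}{17}$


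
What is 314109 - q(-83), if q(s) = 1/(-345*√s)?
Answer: 314109 - I*√83/28635 ≈ 3.1411e+5 - 0.00031816*I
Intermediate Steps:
q(s) = -1/(345*√s)
314109 - q(-83) = 314109 - (-1)/(345*√(-83)) = 314109 - (-1)*(-I*√83/83)/345 = 314109 - I*√83/28635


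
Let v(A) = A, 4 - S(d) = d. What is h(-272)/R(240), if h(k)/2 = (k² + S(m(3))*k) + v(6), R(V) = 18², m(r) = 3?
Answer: 36859/81 ≈ 455.05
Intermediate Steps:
R(V) = 324
S(d) = 4 - d
h(k) = 12 + 2*k + 2*k² (h(k) = 2*((k² + (4 - 1*3)*k) + 6) = 2*((k² + (4 - 3)*k) + 6) = 2*((k² + 1*k) + 6) = 2*((k² + k) + 6) = 2*((k + k²) + 6) = 2*(6 + k + k²) = 12 + 2*k + 2*k²)
h(-272)/R(240) = (12 + 2*(-272) + 2*(-272)²)/324 = (12 - 544 + 2*73984)*(1/324) = (12 - 544 + 147968)*(1/324) = 147436*(1/324) = 36859/81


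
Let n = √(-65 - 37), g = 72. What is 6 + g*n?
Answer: 6 + 72*I*√102 ≈ 6.0 + 727.16*I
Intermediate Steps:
n = I*√102 (n = √(-102) = I*√102 ≈ 10.1*I)
6 + g*n = 6 + 72*(I*√102) = 6 + 72*I*√102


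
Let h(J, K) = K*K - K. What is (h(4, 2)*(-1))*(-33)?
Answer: 66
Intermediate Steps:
h(J, K) = K² - K
(h(4, 2)*(-1))*(-33) = ((2*(-1 + 2))*(-1))*(-33) = ((2*1)*(-1))*(-33) = (2*(-1))*(-33) = -2*(-33) = 66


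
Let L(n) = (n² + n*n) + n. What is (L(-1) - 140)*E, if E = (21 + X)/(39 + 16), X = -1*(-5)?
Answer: -3614/55 ≈ -65.709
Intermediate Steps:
L(n) = n + 2*n² (L(n) = (n² + n²) + n = 2*n² + n = n + 2*n²)
X = 5
E = 26/55 (E = (21 + 5)/(39 + 16) = 26/55 ≈ 0.47273)
(L(-1) - 140)*E = (-(1 + 2*(-1)) - 140)*(26/55) = (-(1 - 2) - 140)*(26/55) = (-1*(-1) - 140)*(26/55) = (1 - 140)*(26/55) = -139*26/55 = -3614/55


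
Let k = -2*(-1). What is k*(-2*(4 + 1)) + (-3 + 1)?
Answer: -22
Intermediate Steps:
k = 2
k*(-2*(4 + 1)) + (-3 + 1) = 2*(-2*(4 + 1)) + (-3 + 1) = 2*(-2*5) - 2 = 2*(-10) - 2 = -20 - 2 = -22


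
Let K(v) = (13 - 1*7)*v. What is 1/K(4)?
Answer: 1/24 ≈ 0.041667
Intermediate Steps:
K(v) = 6*v (K(v) = (13 - 7)*v = 6*v)
1/K(4) = 1/(6*4) = 1/24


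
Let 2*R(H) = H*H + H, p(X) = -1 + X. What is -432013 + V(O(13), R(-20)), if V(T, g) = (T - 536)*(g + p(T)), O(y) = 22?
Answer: -540467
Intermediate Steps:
R(H) = H/2 + H²/2 (R(H) = (H*H + H)/2 = (H² + H)/2 = (H + H²)/2 = H/2 + H²/2)
V(T, g) = (-536 + T)*(-1 + T + g) (V(T, g) = (T - 536)*(g + (-1 + T)) = (-536 + T)*(-1 + T + g))
-432013 + V(O(13), R(-20)) = -432013 + (536 + 22² - 537*22 - 268*(-20)*(1 - 20) + 22*((½)*(-20)*(1 - 20))) = -432013 + (536 + 484 - 11814 - 268*(-20)*(-19) + 22*((½)*(-20)*(-19))) = -432013 + (536 + 484 - 11814 - 536*190 + 22*190) = -432013 + (536 + 484 - 11814 - 101840 + 4180) = -432013 - 108454 = -540467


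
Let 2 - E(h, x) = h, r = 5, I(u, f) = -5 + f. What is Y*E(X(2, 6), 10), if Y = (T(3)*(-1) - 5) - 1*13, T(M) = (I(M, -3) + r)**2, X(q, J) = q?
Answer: 0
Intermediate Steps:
E(h, x) = 2 - h
T(M) = 9 (T(M) = ((-5 - 3) + 5)**2 = (-8 + 5)**2 = (-3)**2 = 9)
Y = -27 (Y = (9*(-1) - 5) - 1*13 = (-9 - 5) - 13 = -14 - 13 = -27)
Y*E(X(2, 6), 10) = -27*(2 - 1*2) = -27*(2 - 2) = -27*0 = 0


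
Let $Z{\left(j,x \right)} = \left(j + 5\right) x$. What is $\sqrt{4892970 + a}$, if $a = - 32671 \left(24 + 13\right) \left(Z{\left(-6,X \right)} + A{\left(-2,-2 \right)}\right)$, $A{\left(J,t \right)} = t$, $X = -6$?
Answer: $\sqrt{57662} \approx 240.13$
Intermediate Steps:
$Z{\left(j,x \right)} = x \left(5 + j\right)$ ($Z{\left(j,x \right)} = \left(5 + j\right) x = x \left(5 + j\right)$)
$a = -4835308$ ($a = - 32671 \left(24 + 13\right) \left(- 6 \left(5 - 6\right) - 2\right) = - 32671 \cdot 37 \left(\left(-6\right) \left(-1\right) - 2\right) = - 32671 \cdot 37 \left(6 - 2\right) = - 32671 \cdot 37 \cdot 4 = \left(-32671\right) 148 = -4835308$)
$\sqrt{4892970 + a} = \sqrt{4892970 - 4835308} = \sqrt{57662}$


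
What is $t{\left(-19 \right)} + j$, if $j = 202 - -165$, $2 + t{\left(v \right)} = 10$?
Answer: $375$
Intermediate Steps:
$t{\left(v \right)} = 8$ ($t{\left(v \right)} = -2 + 10 = 8$)
$j = 367$ ($j = 202 + 165 = 367$)
$t{\left(-19 \right)} + j = 8 + 367 = 375$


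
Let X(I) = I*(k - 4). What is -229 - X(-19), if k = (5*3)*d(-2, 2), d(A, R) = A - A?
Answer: -305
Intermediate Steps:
d(A, R) = 0
k = 0 (k = (5*3)*0 = 15*0 = 0)
X(I) = -4*I (X(I) = I*(0 - 4) = I*(-4) = -4*I)
-229 - X(-19) = -229 - (-4)*(-19) = -229 - 1*76 = -229 - 76 = -305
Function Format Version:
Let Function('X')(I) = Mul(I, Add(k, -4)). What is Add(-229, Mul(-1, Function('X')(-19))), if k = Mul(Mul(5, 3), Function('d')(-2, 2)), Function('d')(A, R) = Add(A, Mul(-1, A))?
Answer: -305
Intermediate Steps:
Function('d')(A, R) = 0
k = 0 (k = Mul(Mul(5, 3), 0) = Mul(15, 0) = 0)
Function('X')(I) = Mul(-4, I) (Function('X')(I) = Mul(I, Add(0, -4)) = Mul(I, -4) = Mul(-4, I))
Add(-229, Mul(-1, Function('X')(-19))) = Add(-229, Mul(-1, Mul(-4, -19))) = Add(-229, Mul(-1, 76)) = Add(-229, -76) = -305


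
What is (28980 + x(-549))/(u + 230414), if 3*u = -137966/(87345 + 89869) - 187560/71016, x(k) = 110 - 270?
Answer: 5667196062495/45308634755486 ≈ 0.12508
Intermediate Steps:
x(k) = -160
u = -896584402/786564339 (u = (-137966/(87345 + 89869) - 187560/71016)/3 = (-137966/177214 - 187560*1/71016)/3 = (-137966*1/177214 - 7815/2959)/3 = (-68983/88607 - 7815/2959)/3 = (⅓)*(-896584402/262188113) = -896584402/786564339 ≈ -1.1399)
(28980 + x(-549))/(u + 230414) = (28980 - 160)/(-896584402/786564339 + 230414) = 28820/(181234539021944/786564339) = 28820*(786564339/181234539021944) = 5667196062495/45308634755486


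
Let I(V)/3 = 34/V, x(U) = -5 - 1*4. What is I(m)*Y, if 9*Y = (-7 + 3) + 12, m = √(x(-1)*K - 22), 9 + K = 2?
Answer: 272*√41/123 ≈ 14.160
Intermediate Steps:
K = -7 (K = -9 + 2 = -7)
x(U) = -9 (x(U) = -5 - 4 = -9)
m = √41 (m = √(-9*(-7) - 22) = √(63 - 22) = √41 ≈ 6.4031)
I(V) = 102/V (I(V) = 3*(34/V) = 102/V)
Y = 8/9 (Y = ((-7 + 3) + 12)/9 = (-4 + 12)/9 = (⅑)*8 = 8/9 ≈ 0.88889)
I(m)*Y = (102/(√41))*(8/9) = (102*(√41/41))*(8/9) = (102*√41/41)*(8/9) = 272*√41/123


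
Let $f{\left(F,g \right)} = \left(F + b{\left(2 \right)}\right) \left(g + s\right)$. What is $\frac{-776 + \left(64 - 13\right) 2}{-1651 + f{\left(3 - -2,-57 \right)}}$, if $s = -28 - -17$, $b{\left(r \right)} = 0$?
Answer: $\frac{674}{1991} \approx 0.33852$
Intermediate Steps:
$s = -11$ ($s = -28 + 17 = -11$)
$f{\left(F,g \right)} = F \left(-11 + g\right)$ ($f{\left(F,g \right)} = \left(F + 0\right) \left(g - 11\right) = F \left(-11 + g\right)$)
$\frac{-776 + \left(64 - 13\right) 2}{-1651 + f{\left(3 - -2,-57 \right)}} = \frac{-776 + \left(64 - 13\right) 2}{-1651 + \left(3 - -2\right) \left(-11 - 57\right)} = \frac{-776 + \left(64 - 13\right) 2}{-1651 + \left(3 + 2\right) \left(-68\right)} = \frac{-776 + 51 \cdot 2}{-1651 + 5 \left(-68\right)} = \frac{-776 + 102}{-1651 - 340} = - \frac{674}{-1991} = \left(-674\right) \left(- \frac{1}{1991}\right) = \frac{674}{1991}$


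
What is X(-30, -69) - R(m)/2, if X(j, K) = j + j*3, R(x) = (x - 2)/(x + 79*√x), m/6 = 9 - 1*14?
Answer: -752536/6271 - 632*I*√30/94065 ≈ -120.0 - 0.0368*I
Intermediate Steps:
m = -30 (m = 6*(9 - 1*14) = 6*(9 - 14) = 6*(-5) = -30)
R(x) = (-2 + x)/(x + 79*√x)
X(j, K) = 4*j (X(j, K) = j + 3*j = 4*j)
X(-30, -69) - R(m)/2 = 4*(-30) - (-2 - 30)/(-30 + 79*√(-30))/2 = -120 - -32/(-30 + 79*(I*√30))/2 = -120 - -32/(-30 + 79*I*√30)/2 = -120 - (-32/(-30 + 79*I*√30))/2 = -120 - (-16)/(-30 + 79*I*√30) = -120 + 16/(-30 + 79*I*√30)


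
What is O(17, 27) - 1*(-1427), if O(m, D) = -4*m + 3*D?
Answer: 1440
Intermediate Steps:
O(17, 27) - 1*(-1427) = (-4*17 + 3*27) - 1*(-1427) = (-68 + 81) + 1427 = 13 + 1427 = 1440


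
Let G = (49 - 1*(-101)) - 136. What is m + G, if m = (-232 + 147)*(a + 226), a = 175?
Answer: -34071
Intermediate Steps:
G = 14 (G = (49 + 101) - 136 = 150 - 136 = 14)
m = -34085 (m = (-232 + 147)*(175 + 226) = -85*401 = -34085)
m + G = -34085 + 14 = -34071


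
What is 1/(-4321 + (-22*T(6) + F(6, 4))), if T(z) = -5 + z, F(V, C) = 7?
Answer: -1/4336 ≈ -0.00023063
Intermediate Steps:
1/(-4321 + (-22*T(6) + F(6, 4))) = 1/(-4321 + (-22*(-5 + 6) + 7)) = 1/(-4321 + (-22*1 + 7)) = 1/(-4321 + (-22 + 7)) = 1/(-4321 - 15) = 1/(-4336) = -1/4336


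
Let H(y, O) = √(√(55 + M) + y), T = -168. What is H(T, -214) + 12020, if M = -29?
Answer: 12020 + √(-168 + √26) ≈ 12020.0 + 12.763*I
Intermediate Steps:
H(y, O) = √(y + √26) (H(y, O) = √(√(55 - 29) + y) = √(√26 + y) = √(y + √26))
H(T, -214) + 12020 = √(-168 + √26) + 12020 = 12020 + √(-168 + √26)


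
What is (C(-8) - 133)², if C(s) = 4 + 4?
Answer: 15625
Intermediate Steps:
C(s) = 8
(C(-8) - 133)² = (8 - 133)² = (-125)² = 15625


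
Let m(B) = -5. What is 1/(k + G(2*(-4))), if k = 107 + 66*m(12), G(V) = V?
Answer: -1/231 ≈ -0.0043290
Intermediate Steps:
k = -223 (k = 107 + 66*(-5) = 107 - 330 = -223)
1/(k + G(2*(-4))) = 1/(-223 + 2*(-4)) = 1/(-223 - 8) = 1/(-231) = -1/231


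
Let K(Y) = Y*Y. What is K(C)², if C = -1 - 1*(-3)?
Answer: 16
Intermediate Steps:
C = 2 (C = -1 + 3 = 2)
K(Y) = Y²
K(C)² = (2²)² = 4² = 16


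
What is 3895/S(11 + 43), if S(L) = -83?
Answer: -3895/83 ≈ -46.928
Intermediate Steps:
3895/S(11 + 43) = 3895/(-83) = 3895*(-1/83) = -3895/83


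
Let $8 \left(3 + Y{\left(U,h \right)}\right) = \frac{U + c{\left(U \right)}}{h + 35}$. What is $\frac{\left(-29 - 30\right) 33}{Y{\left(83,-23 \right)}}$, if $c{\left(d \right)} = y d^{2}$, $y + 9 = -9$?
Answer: $\frac{186912}{124207} \approx 1.5048$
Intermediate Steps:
$y = -18$ ($y = -9 - 9 = -18$)
$c{\left(d \right)} = - 18 d^{2}$
$Y{\left(U,h \right)} = -3 + \frac{U - 18 U^{2}}{8 \left(35 + h\right)}$ ($Y{\left(U,h \right)} = -3 + \frac{\left(U - 18 U^{2}\right) \frac{1}{h + 35}}{8} = -3 + \frac{\left(U - 18 U^{2}\right) \frac{1}{35 + h}}{8} = -3 + \frac{\frac{1}{35 + h} \left(U - 18 U^{2}\right)}{8} = -3 + \frac{U - 18 U^{2}}{8 \left(35 + h\right)}$)
$\frac{\left(-29 - 30\right) 33}{Y{\left(83,-23 \right)}} = \frac{\left(-29 - 30\right) 33}{\frac{1}{8} \frac{1}{35 - 23} \left(-840 + 83 - -552 - 18 \cdot 83^{2}\right)} = \frac{\left(-59\right) 33}{\frac{1}{8} \cdot \frac{1}{12} \left(-840 + 83 + 552 - 124002\right)} = - \frac{1947}{\frac{1}{8} \cdot \frac{1}{12} \left(-840 + 83 + 552 - 124002\right)} = - \frac{1947}{\frac{1}{8} \cdot \frac{1}{12} \left(-124207\right)} = - \frac{1947}{- \frac{124207}{96}} = \left(-1947\right) \left(- \frac{96}{124207}\right) = \frac{186912}{124207}$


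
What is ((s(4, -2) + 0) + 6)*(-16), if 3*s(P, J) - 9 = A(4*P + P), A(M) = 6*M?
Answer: -784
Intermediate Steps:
s(P, J) = 3 + 10*P (s(P, J) = 3 + (6*(4*P + P))/3 = 3 + (6*(5*P))/3 = 3 + (30*P)/3 = 3 + 10*P)
((s(4, -2) + 0) + 6)*(-16) = (((3 + 10*4) + 0) + 6)*(-16) = (((3 + 40) + 0) + 6)*(-16) = ((43 + 0) + 6)*(-16) = (43 + 6)*(-16) = 49*(-16) = -784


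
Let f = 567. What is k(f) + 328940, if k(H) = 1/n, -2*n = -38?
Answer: 6249861/19 ≈ 3.2894e+5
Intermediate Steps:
n = 19 (n = -½*(-38) = 19)
k(H) = 1/19
k(f) + 328940 = 1/19 + 328940 = 6249861/19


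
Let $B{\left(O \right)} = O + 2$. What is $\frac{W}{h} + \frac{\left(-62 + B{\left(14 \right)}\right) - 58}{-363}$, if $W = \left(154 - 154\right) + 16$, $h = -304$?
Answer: $\frac{1613}{6897} \approx 0.23387$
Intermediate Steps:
$B{\left(O \right)} = 2 + O$
$W = 16$ ($W = 0 + 16 = 16$)
$\frac{W}{h} + \frac{\left(-62 + B{\left(14 \right)}\right) - 58}{-363} = \frac{16}{-304} + \frac{\left(-62 + \left(2 + 14\right)\right) - 58}{-363} = 16 \left(- \frac{1}{304}\right) + \left(\left(-62 + 16\right) - 58\right) \left(- \frac{1}{363}\right) = - \frac{1}{19} + \left(-46 - 58\right) \left(- \frac{1}{363}\right) = - \frac{1}{19} - - \frac{104}{363} = - \frac{1}{19} + \frac{104}{363} = \frac{1613}{6897}$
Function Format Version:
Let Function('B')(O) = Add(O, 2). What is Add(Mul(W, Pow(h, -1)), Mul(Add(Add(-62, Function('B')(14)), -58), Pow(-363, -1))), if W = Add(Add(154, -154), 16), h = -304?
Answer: Rational(1613, 6897) ≈ 0.23387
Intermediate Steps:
Function('B')(O) = Add(2, O)
W = 16 (W = Add(0, 16) = 16)
Add(Mul(W, Pow(h, -1)), Mul(Add(Add(-62, Function('B')(14)), -58), Pow(-363, -1))) = Add(Mul(16, Pow(-304, -1)), Mul(Add(Add(-62, Add(2, 14)), -58), Pow(-363, -1))) = Add(Mul(16, Rational(-1, 304)), Mul(Add(Add(-62, 16), -58), Rational(-1, 363))) = Add(Rational(-1, 19), Mul(Add(-46, -58), Rational(-1, 363))) = Add(Rational(-1, 19), Mul(-104, Rational(-1, 363))) = Add(Rational(-1, 19), Rational(104, 363)) = Rational(1613, 6897)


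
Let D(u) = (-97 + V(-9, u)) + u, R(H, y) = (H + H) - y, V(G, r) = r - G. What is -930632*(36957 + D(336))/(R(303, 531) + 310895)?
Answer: -17468427956/155485 ≈ -1.1235e+5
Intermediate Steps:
R(H, y) = -y + 2*H (R(H, y) = 2*H - y = -y + 2*H)
D(u) = -88 + 2*u (D(u) = (-97 + (u - 1*(-9))) + u = (-97 + (u + 9)) + u = (-97 + (9 + u)) + u = (-88 + u) + u = -88 + 2*u)
-930632*(36957 + D(336))/(R(303, 531) + 310895) = -930632*(36957 + (-88 + 2*336))/((-1*531 + 2*303) + 310895) = -930632*(36957 + (-88 + 672))/((-531 + 606) + 310895) = -930632*(36957 + 584)/(75 + 310895) = -930632/(310970/37541) = -930632/(310970*(1/37541)) = -930632/310970/37541 = -930632*37541/310970 = -17468427956/155485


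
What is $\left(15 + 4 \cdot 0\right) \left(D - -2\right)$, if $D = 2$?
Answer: $60$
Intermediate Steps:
$\left(15 + 4 \cdot 0\right) \left(D - -2\right) = \left(15 + 4 \cdot 0\right) \left(2 - -2\right) = \left(15 + 0\right) \left(2 + 2\right) = 15 \cdot 4 = 60$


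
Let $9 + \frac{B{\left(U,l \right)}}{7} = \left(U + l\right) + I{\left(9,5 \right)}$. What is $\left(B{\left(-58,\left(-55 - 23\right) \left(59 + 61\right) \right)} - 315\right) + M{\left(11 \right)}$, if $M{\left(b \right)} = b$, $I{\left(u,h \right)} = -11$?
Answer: $-66370$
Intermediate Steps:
$B{\left(U,l \right)} = -140 + 7 U + 7 l$ ($B{\left(U,l \right)} = -63 + 7 \left(\left(U + l\right) - 11\right) = -63 + 7 \left(-11 + U + l\right) = -63 + \left(-77 + 7 U + 7 l\right) = -140 + 7 U + 7 l$)
$\left(B{\left(-58,\left(-55 - 23\right) \left(59 + 61\right) \right)} - 315\right) + M{\left(11 \right)} = \left(\left(-140 + 7 \left(-58\right) + 7 \left(-55 - 23\right) \left(59 + 61\right)\right) - 315\right) + 11 = \left(\left(-140 - 406 + 7 \left(\left(-78\right) 120\right)\right) - 315\right) + 11 = \left(\left(-140 - 406 + 7 \left(-9360\right)\right) - 315\right) + 11 = \left(\left(-140 - 406 - 65520\right) - 315\right) + 11 = \left(-66066 - 315\right) + 11 = -66381 + 11 = -66370$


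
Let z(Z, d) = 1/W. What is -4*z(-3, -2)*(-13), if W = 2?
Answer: 26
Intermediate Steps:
z(Z, d) = ½ (z(Z, d) = 1/2 = ½)
-4*z(-3, -2)*(-13) = -4*½*(-13) = -2*(-13) = 26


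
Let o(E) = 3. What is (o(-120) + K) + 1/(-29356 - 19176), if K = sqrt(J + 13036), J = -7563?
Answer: 145595/48532 + sqrt(5473) ≈ 76.980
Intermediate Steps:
K = sqrt(5473) (K = sqrt(-7563 + 13036) = sqrt(5473) ≈ 73.980)
(o(-120) + K) + 1/(-29356 - 19176) = (3 + sqrt(5473)) + 1/(-29356 - 19176) = (3 + sqrt(5473)) + 1/(-48532) = (3 + sqrt(5473)) - 1/48532 = 145595/48532 + sqrt(5473)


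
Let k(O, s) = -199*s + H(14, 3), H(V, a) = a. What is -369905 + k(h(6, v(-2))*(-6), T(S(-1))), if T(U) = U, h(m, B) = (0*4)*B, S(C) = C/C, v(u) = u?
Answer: -370101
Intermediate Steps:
S(C) = 1
h(m, B) = 0 (h(m, B) = 0*B = 0)
k(O, s) = 3 - 199*s (k(O, s) = -199*s + 3 = 3 - 199*s)
-369905 + k(h(6, v(-2))*(-6), T(S(-1))) = -369905 + (3 - 199*1) = -369905 + (3 - 199) = -369905 - 196 = -370101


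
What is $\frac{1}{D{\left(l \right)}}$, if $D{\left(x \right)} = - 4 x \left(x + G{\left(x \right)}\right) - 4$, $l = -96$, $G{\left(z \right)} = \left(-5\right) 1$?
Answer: $- \frac{1}{38788} \approx -2.5781 \cdot 10^{-5}$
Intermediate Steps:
$G{\left(z \right)} = -5$
$D{\left(x \right)} = -4 - 4 x \left(-5 + x\right)$ ($D{\left(x \right)} = - 4 x \left(x - 5\right) - 4 = - 4 x \left(-5 + x\right) - 4 = -4 - 4 x \left(-5 + x\right)$)
$\frac{1}{D{\left(l \right)}} = \frac{1}{-4 - 4 \left(-96\right)^{2} + 20 \left(-96\right)} = \frac{1}{-4 - 36864 - 1920} = \frac{1}{-38788} = - \frac{1}{38788}$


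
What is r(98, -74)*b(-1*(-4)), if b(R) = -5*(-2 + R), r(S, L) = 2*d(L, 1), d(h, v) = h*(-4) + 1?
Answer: -5940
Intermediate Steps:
d(h, v) = 1 - 4*h (d(h, v) = -4*h + 1 = 1 - 4*h)
r(S, L) = 2 - 8*L (r(S, L) = 2*(1 - 4*L) = 2 - 8*L)
b(R) = 10 - 5*R
r(98, -74)*b(-1*(-4)) = (2 - 8*(-74))*(10 - (-5)*(-4)) = (2 + 592)*(10 - 5*4) = 594*(10 - 20) = 594*(-10) = -5940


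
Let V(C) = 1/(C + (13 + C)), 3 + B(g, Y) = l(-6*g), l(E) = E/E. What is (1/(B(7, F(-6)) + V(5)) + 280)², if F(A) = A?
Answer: 158180929/2025 ≈ 78114.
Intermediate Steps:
l(E) = 1
B(g, Y) = -2 (B(g, Y) = -3 + 1 = -2)
V(C) = 1/(13 + 2*C)
(1/(B(7, F(-6)) + V(5)) + 280)² = (1/(-2 + 1/(13 + 2*5)) + 280)² = (1/(-2 + 1/(13 + 10)) + 280)² = (1/(-2 + 1/23) + 280)² = (1/(-45/23) + 280)² = (-23/45 + 280)² = (12577/45)² = 158180929/2025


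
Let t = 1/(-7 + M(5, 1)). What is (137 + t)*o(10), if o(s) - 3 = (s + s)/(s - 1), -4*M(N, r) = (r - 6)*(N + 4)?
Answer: 109651/153 ≈ 716.67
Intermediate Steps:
M(N, r) = -(-6 + r)*(4 + N)/4 (M(N, r) = -(r - 6)*(N + 4)/4 = -(-6 + r)*(4 + N)/4)
o(s) = 3 + 2*s/(-1 + s) (o(s) = 3 + (s + s)/(s - 1) = 3 + (2*s)/(-1 + s) = 3 + 2*s/(-1 + s))
t = 4/17 (t = 1/(-7 + (6 - 1*1 + (3/2)*5 - ¼*5*1)) = 1/(-7 + (6 - 1 + 15/2 - 5/4)) = 1/(-7 + 45/4) = 1/(17/4) = 4/17 ≈ 0.23529)
(137 + t)*o(10) = (137 + 4/17)*((-3 + 5*10)/(-1 + 10)) = 2333*((-3 + 50)/9)/17 = 2333*((⅑)*47)/17 = (2333/17)*(47/9) = 109651/153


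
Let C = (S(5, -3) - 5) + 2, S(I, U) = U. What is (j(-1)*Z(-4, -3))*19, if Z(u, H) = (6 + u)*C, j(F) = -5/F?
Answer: -1140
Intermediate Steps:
C = -6 (C = (-3 - 5) + 2 = -8 + 2 = -6)
Z(u, H) = -36 - 6*u (Z(u, H) = (6 + u)*(-6) = -36 - 6*u)
(j(-1)*Z(-4, -3))*19 = ((-5/(-1))*(-36 - 6*(-4)))*19 = ((-5*(-1))*(-36 + 24))*19 = (5*(-12))*19 = -60*19 = -1140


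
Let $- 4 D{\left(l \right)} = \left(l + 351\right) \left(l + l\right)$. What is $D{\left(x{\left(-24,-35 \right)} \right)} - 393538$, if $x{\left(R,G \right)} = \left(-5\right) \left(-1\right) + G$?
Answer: $-388723$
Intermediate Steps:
$x{\left(R,G \right)} = 5 + G$
$D{\left(l \right)} = - \frac{l \left(351 + l\right)}{2}$ ($D{\left(l \right)} = - \frac{\left(l + 351\right) \left(l + l\right)}{4} = - \frac{\left(351 + l\right) 2 l}{4} = - \frac{2 l \left(351 + l\right)}{4} = - \frac{l \left(351 + l\right)}{2}$)
$D{\left(x{\left(-24,-35 \right)} \right)} - 393538 = - \frac{\left(5 - 35\right) \left(351 + \left(5 - 35\right)\right)}{2} - 393538 = \left(- \frac{1}{2}\right) \left(-30\right) \left(351 - 30\right) - 393538 = \left(- \frac{1}{2}\right) \left(-30\right) 321 - 393538 = 4815 - 393538 = -388723$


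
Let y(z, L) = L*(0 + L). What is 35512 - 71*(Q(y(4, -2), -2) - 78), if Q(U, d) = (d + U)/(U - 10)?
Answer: 123221/3 ≈ 41074.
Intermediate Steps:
y(z, L) = L**2 (y(z, L) = L*L = L**2)
Q(U, d) = (U + d)/(-10 + U)
35512 - 71*(Q(y(4, -2), -2) - 78) = 35512 - 71*(((-2)**2 - 2)/(-10 + (-2)**2) - 78) = 35512 - 71*((4 - 2)/(-10 + 4) - 78) = 35512 - 71*(2/(-6) - 78) = 35512 - 71*(-1/6*2 - 78) = 35512 - 71*(-1/3 - 78) = 35512 - 71*(-235)/3 = 35512 - 1*(-16685/3) = 35512 + 16685/3 = 123221/3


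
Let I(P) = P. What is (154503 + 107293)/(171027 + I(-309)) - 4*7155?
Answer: -2442843682/85359 ≈ -28618.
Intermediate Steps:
(154503 + 107293)/(171027 + I(-309)) - 4*7155 = (154503 + 107293)/(171027 - 309) - 4*7155 = 261796/170718 - 28620 = 261796*(1/170718) - 28620 = 130898/85359 - 28620 = -2442843682/85359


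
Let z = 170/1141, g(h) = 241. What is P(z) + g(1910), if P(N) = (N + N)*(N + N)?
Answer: 313868921/1301881 ≈ 241.09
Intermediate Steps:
z = 170/1141 (z = 170*(1/1141) = 170/1141 ≈ 0.14899)
P(N) = 4*N² (P(N) = (2*N)*(2*N) = 4*N²)
P(z) + g(1910) = 4*(170/1141)² + 241 = 4*(28900/1301881) + 241 = 115600/1301881 + 241 = 313868921/1301881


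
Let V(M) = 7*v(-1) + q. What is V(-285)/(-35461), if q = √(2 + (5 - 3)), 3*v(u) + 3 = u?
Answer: 22/106383 ≈ 0.00020680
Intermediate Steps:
v(u) = -1 + u/3
q = 2 (q = √(2 + 2) = √4 = 2)
V(M) = -22/3 (V(M) = 7*(-1 + (⅓)*(-1)) + 2 = 7*(-1 - ⅓) + 2 = 7*(-4/3) + 2 = -28/3 + 2 = -22/3)
V(-285)/(-35461) = -22/3/(-35461) = -22/3*(-1/35461) = 22/106383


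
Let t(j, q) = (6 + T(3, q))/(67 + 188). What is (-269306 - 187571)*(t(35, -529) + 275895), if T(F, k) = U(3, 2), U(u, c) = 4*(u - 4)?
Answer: -32142771292079/255 ≈ -1.2605e+11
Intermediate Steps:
U(u, c) = -16 + 4*u (U(u, c) = 4*(-4 + u) = -16 + 4*u)
T(F, k) = -4 (T(F, k) = -16 + 4*3 = -16 + 12 = -4)
t(j, q) = 2/255 (t(j, q) = (6 - 4)/(67 + 188) = 2/255)
(-269306 - 187571)*(t(35, -529) + 275895) = (-269306 - 187571)*(2/255 + 275895) = -456877*70353227/255 = -32142771292079/255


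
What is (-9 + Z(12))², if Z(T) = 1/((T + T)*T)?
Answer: 6713281/82944 ≈ 80.938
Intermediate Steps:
Z(T) = 1/(2*T²) (Z(T) = 1/(((2*T))*T) = (1/(2*T))/T = 1/(2*T²))
(-9 + Z(12))² = (-9 + (½)/12²)² = (-9 + (½)*(1/144))² = (-9 + 1/288)² = (-2591/288)² = 6713281/82944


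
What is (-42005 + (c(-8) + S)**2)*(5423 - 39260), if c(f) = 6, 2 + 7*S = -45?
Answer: 69643990140/49 ≈ 1.4213e+9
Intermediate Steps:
S = -47/7 (S = -2/7 + (1/7)*(-45) = -2/7 - 45/7 = -47/7 ≈ -6.7143)
(-42005 + (c(-8) + S)**2)*(5423 - 39260) = (-42005 + (6 - 47/7)**2)*(5423 - 39260) = (-42005 + (-5/7)**2)*(-33837) = (-42005 + 25/49)*(-33837) = -2058220/49*(-33837) = 69643990140/49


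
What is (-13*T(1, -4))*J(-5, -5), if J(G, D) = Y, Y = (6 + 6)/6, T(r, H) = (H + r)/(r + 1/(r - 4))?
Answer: 117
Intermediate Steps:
T(r, H) = (H + r)/(r + 1/(-4 + r))
Y = 2 (Y = (1/6)*12 = 2)
J(G, D) = 2
(-13*T(1, -4))*J(-5, -5) = -13*(1**2 - 4*(-4) - 4*1 - 4*1)/(1 + 1**2 - 4*1)*2 = -13*(1 + 16 - 4 - 4)/(1 + 1 - 4)*2 = -13*9/(-2)*2 = -(-13)*9/2*2 = -13*(-9/2)*2 = (117/2)*2 = 117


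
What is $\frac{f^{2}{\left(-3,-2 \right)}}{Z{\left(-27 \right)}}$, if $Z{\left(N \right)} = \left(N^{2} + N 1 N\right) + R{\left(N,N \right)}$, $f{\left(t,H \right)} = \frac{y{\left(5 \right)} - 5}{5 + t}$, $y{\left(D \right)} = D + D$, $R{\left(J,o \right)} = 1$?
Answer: $\frac{25}{5836} \approx 0.0042838$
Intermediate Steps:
$y{\left(D \right)} = 2 D$
$f{\left(t,H \right)} = \frac{5}{5 + t}$ ($f{\left(t,H \right)} = \frac{2 \cdot 5 - 5}{5 + t} = \frac{10 - 5}{5 + t} = \frac{5}{5 + t}$)
$Z{\left(N \right)} = 1 + 2 N^{2}$ ($Z{\left(N \right)} = \left(N^{2} + N 1 N\right) + 1 = \left(N^{2} + N N\right) + 1 = \left(N^{2} + N^{2}\right) + 1 = 2 N^{2} + 1 = 1 + 2 N^{2}$)
$\frac{f^{2}{\left(-3,-2 \right)}}{Z{\left(-27 \right)}} = \frac{\left(\frac{5}{5 - 3}\right)^{2}}{1 + 2 \left(-27\right)^{2}} = \frac{\left(\frac{5}{2}\right)^{2}}{1 + 2 \cdot 729} = \frac{\left(5 \cdot \frac{1}{2}\right)^{2}}{1 + 1458} = \frac{\left(\frac{5}{2}\right)^{2}}{1459} = \frac{25}{4} \cdot \frac{1}{1459} = \frac{25}{5836}$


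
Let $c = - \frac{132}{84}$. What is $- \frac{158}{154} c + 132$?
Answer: $\frac{6547}{49} \approx 133.61$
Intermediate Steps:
$c = - \frac{11}{7}$ ($c = \left(-132\right) \frac{1}{84} = - \frac{11}{7} \approx -1.5714$)
$- \frac{158}{154} c + 132 = - \frac{158}{154} \left(- \frac{11}{7}\right) + 132 = \left(-158\right) \frac{1}{154} \left(- \frac{11}{7}\right) + 132 = \left(- \frac{79}{77}\right) \left(- \frac{11}{7}\right) + 132 = \frac{79}{49} + 132 = \frac{6547}{49}$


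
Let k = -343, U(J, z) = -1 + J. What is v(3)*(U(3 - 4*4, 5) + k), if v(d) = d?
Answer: -1071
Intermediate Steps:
v(3)*(U(3 - 4*4, 5) + k) = 3*((-1 + (3 - 4*4)) - 343) = 3*((-1 + (3 - 16)) - 343) = 3*((-1 - 13) - 343) = 3*(-14 - 343) = 3*(-357) = -1071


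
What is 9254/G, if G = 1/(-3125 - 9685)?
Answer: -118543740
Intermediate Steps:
G = -1/12810 (G = 1/(-12810) = -1/12810 ≈ -7.8064e-5)
9254/G = 9254/(-1/12810) = 9254*(-12810) = -118543740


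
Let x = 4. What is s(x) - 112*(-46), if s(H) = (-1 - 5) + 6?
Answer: 5152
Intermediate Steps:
s(H) = 0 (s(H) = -6 + 6 = 0)
s(x) - 112*(-46) = 0 - 112*(-46) = 0 + 5152 = 5152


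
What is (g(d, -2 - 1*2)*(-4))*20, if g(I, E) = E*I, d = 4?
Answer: 1280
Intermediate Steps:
(g(d, -2 - 1*2)*(-4))*20 = (((-2 - 1*2)*4)*(-4))*20 = (((-2 - 2)*4)*(-4))*20 = (-4*4*(-4))*20 = -16*(-4)*20 = 64*20 = 1280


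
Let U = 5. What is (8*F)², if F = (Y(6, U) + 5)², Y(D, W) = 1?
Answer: 82944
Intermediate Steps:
F = 36 (F = (1 + 5)² = 6² = 36)
(8*F)² = (8*36)² = 288² = 82944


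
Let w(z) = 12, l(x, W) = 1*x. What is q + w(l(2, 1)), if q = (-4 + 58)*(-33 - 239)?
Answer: -14676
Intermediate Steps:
l(x, W) = x
q = -14688 (q = 54*(-272) = -14688)
q + w(l(2, 1)) = -14688 + 12 = -14676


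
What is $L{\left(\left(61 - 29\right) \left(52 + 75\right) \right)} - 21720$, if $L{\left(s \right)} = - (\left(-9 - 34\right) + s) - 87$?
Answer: $-25828$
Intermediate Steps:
$L{\left(s \right)} = -44 - s$ ($L{\left(s \right)} = - (-43 + s) - 87 = \left(43 - s\right) - 87 = -44 - s$)
$L{\left(\left(61 - 29\right) \left(52 + 75\right) \right)} - 21720 = \left(-44 - \left(61 - 29\right) \left(52 + 75\right)\right) - 21720 = \left(-44 - 32 \cdot 127\right) - 21720 = \left(-44 - 4064\right) - 21720 = -4108 - 21720 = -25828$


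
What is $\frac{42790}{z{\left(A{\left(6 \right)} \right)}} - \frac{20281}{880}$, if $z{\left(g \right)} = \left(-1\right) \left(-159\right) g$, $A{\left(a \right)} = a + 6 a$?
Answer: $- \frac{48890659}{2938320} \approx -16.639$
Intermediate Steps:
$A{\left(a \right)} = 7 a$
$z{\left(g \right)} = 159 g$
$\frac{42790}{z{\left(A{\left(6 \right)} \right)}} - \frac{20281}{880} = \frac{42790}{159 \cdot 7 \cdot 6} - \frac{20281}{880} = \frac{42790}{159 \cdot 42} - \frac{20281}{880} = \frac{42790}{6678} - \frac{20281}{880} = 42790 \cdot \frac{1}{6678} - \frac{20281}{880} = \frac{21395}{3339} - \frac{20281}{880} = - \frac{48890659}{2938320}$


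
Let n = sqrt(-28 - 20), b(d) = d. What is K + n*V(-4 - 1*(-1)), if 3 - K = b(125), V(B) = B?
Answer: -122 - 12*I*sqrt(3) ≈ -122.0 - 20.785*I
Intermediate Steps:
n = 4*I*sqrt(3) (n = sqrt(-48) = 4*I*sqrt(3) ≈ 6.9282*I)
K = -122 (K = 3 - 1*125 = 3 - 125 = -122)
K + n*V(-4 - 1*(-1)) = -122 + (4*I*sqrt(3))*(-4 - 1*(-1)) = -122 + (4*I*sqrt(3))*(-4 + 1) = -122 + (4*I*sqrt(3))*(-3) = -122 - 12*I*sqrt(3)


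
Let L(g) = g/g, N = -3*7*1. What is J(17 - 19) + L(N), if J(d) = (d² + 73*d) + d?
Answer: -143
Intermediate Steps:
J(d) = d² + 74*d
N = -21 (N = -21*1 = -21)
L(g) = 1
J(17 - 19) + L(N) = (17 - 19)*(74 + (17 - 19)) + 1 = -2*(74 - 2) + 1 = -2*72 + 1 = -144 + 1 = -143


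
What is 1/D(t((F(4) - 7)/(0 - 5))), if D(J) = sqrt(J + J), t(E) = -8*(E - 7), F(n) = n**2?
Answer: sqrt(55)/88 ≈ 0.084275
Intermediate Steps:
t(E) = 56 - 8*E (t(E) = -8*(-7 + E) = 56 - 8*E)
D(J) = sqrt(2)*sqrt(J) (D(J) = sqrt(2*J) = sqrt(2)*sqrt(J))
1/D(t((F(4) - 7)/(0 - 5))) = 1/(sqrt(2)*sqrt(56 - 8*(4**2 - 7)/(0 - 5))) = 1/(sqrt(2)*sqrt(56 - 8*(16 - 7)/(-5))) = 1/(sqrt(2)*sqrt(56 - 72*(-1)/5)) = 1/(sqrt(2)*sqrt(56 - 8*(-9/5))) = 1/(sqrt(2)*sqrt(56 + 72/5)) = 1/(sqrt(2)*sqrt(352/5)) = 1/(sqrt(2)*(4*sqrt(110)/5)) = 1/(8*sqrt(55)/5) = sqrt(55)/88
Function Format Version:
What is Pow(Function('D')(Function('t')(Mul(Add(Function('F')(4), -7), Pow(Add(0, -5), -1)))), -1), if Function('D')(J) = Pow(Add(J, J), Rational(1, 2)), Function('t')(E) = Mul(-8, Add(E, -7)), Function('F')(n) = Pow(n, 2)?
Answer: Mul(Rational(1, 88), Pow(55, Rational(1, 2))) ≈ 0.084275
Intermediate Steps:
Function('t')(E) = Add(56, Mul(-8, E)) (Function('t')(E) = Mul(-8, Add(-7, E)) = Add(56, Mul(-8, E)))
Function('D')(J) = Mul(Pow(2, Rational(1, 2)), Pow(J, Rational(1, 2))) (Function('D')(J) = Pow(Mul(2, J), Rational(1, 2)) = Mul(Pow(2, Rational(1, 2)), Pow(J, Rational(1, 2))))
Pow(Function('D')(Function('t')(Mul(Add(Function('F')(4), -7), Pow(Add(0, -5), -1)))), -1) = Pow(Mul(Pow(2, Rational(1, 2)), Pow(Add(56, Mul(-8, Mul(Add(Pow(4, 2), -7), Pow(Add(0, -5), -1)))), Rational(1, 2))), -1) = Pow(Mul(Pow(2, Rational(1, 2)), Pow(Add(56, Mul(-8, Mul(Add(16, -7), Pow(-5, -1)))), Rational(1, 2))), -1) = Pow(Mul(Pow(2, Rational(1, 2)), Pow(Add(56, Mul(-8, Mul(9, Rational(-1, 5)))), Rational(1, 2))), -1) = Pow(Mul(Pow(2, Rational(1, 2)), Pow(Add(56, Mul(-8, Rational(-9, 5))), Rational(1, 2))), -1) = Pow(Mul(Pow(2, Rational(1, 2)), Pow(Add(56, Rational(72, 5)), Rational(1, 2))), -1) = Pow(Mul(Pow(2, Rational(1, 2)), Pow(Rational(352, 5), Rational(1, 2))), -1) = Pow(Mul(Pow(2, Rational(1, 2)), Mul(Rational(4, 5), Pow(110, Rational(1, 2)))), -1) = Pow(Mul(Rational(8, 5), Pow(55, Rational(1, 2))), -1) = Mul(Rational(1, 88), Pow(55, Rational(1, 2)))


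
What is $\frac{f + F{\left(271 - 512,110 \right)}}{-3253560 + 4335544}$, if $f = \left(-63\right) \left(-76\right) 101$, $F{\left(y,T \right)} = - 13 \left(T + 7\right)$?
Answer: $\frac{482067}{1081984} \approx 0.44554$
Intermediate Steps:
$F{\left(y,T \right)} = -91 - 13 T$ ($F{\left(y,T \right)} = - 13 \left(7 + T\right) = -91 - 13 T$)
$f = 483588$ ($f = 4788 \cdot 101 = 483588$)
$\frac{f + F{\left(271 - 512,110 \right)}}{-3253560 + 4335544} = \frac{483588 - 1521}{-3253560 + 4335544} = \frac{483588 - 1521}{1081984} = \left(483588 - 1521\right) \frac{1}{1081984} = 482067 \cdot \frac{1}{1081984} = \frac{482067}{1081984}$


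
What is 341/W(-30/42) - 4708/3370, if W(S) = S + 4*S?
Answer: -816189/8425 ≈ -96.877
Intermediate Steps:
W(S) = 5*S
341/W(-30/42) - 4708/3370 = 341/((5*(-30/42))) - 4708/3370 = 341/((5*(-30*1/42))) - 4708*1/3370 = 341/((5*(-5/7))) - 2354/1685 = 341/(-25/7) - 2354/1685 = 341*(-7/25) - 2354/1685 = -2387/25 - 2354/1685 = -816189/8425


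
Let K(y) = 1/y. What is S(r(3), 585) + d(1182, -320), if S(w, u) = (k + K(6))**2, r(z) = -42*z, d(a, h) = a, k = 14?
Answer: 49777/36 ≈ 1382.7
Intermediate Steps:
S(w, u) = 7225/36 (S(w, u) = (14 + 1/6)**2 = (85/6)**2 = 7225/36)
S(r(3), 585) + d(1182, -320) = 7225/36 + 1182 = 49777/36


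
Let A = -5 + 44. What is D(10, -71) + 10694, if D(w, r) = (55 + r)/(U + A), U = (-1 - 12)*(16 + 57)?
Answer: 4865778/455 ≈ 10694.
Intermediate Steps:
U = -949 (U = -13*73 = -949)
A = 39
D(w, r) = -11/182 - r/910 (D(w, r) = (55 + r)/(-949 + 39) = (55 + r)/(-910) = (55 + r)*(-1/910) = -11/182 - r/910)
D(10, -71) + 10694 = (-11/182 - 1/910*(-71)) + 10694 = (-11/182 + 71/910) + 10694 = 8/455 + 10694 = 4865778/455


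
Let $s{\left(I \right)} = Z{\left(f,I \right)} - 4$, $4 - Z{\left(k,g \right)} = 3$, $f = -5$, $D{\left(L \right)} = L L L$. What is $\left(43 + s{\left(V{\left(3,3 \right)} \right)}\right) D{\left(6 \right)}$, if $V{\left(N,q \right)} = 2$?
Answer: $8640$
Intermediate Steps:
$D{\left(L \right)} = L^{3}$ ($D{\left(L \right)} = L^{2} L = L^{3}$)
$Z{\left(k,g \right)} = 1$ ($Z{\left(k,g \right)} = 4 - 3 = 1$)
$s{\left(I \right)} = -3$ ($s{\left(I \right)} = 1 - 4 = -3$)
$\left(43 + s{\left(V{\left(3,3 \right)} \right)}\right) D{\left(6 \right)} = \left(43 - 3\right) 6^{3} = 40 \cdot 216 = 8640$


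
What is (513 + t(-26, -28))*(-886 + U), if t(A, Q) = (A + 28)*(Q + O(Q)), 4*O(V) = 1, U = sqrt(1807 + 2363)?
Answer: -405345 + 915*sqrt(4170)/2 ≈ -3.7580e+5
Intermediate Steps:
U = sqrt(4170) ≈ 64.576
O(V) = 1/4 (O(V) = (1/4)*1 = 1/4)
t(A, Q) = (28 + A)*(1/4 + Q) (t(A, Q) = (A + 28)*(Q + 1/4) = (28 + A)*(1/4 + Q))
(513 + t(-26, -28))*(-886 + U) = (513 + (7 + 28*(-28) + (1/4)*(-26) - 26*(-28)))*(-886 + sqrt(4170)) = (513 + (7 - 784 - 13/2 + 728))*(-886 + sqrt(4170)) = (513 - 111/2)*(-886 + sqrt(4170)) = 915*(-886 + sqrt(4170))/2 = -405345 + 915*sqrt(4170)/2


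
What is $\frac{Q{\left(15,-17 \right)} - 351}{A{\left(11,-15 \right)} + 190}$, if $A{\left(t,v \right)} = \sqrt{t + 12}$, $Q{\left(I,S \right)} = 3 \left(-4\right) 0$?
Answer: $- \frac{66690}{36077} + \frac{351 \sqrt{23}}{36077} \approx -1.8019$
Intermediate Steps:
$Q{\left(I,S \right)} = 0$ ($Q{\left(I,S \right)} = \left(-12\right) 0 = 0$)
$A{\left(t,v \right)} = \sqrt{12 + t}$
$\frac{Q{\left(15,-17 \right)} - 351}{A{\left(11,-15 \right)} + 190} = \frac{0 - 351}{\sqrt{12 + 11} + 190} = - \frac{351}{\sqrt{23} + 190} = - \frac{351}{190 + \sqrt{23}}$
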